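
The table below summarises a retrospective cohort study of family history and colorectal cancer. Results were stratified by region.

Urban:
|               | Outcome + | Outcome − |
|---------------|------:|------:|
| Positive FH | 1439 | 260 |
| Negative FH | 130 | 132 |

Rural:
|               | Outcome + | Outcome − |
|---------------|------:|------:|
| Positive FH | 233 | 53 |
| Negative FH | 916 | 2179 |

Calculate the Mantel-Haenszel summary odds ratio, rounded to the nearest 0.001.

7.819

OR_MH = Σ(aᵢdᵢ/nᵢ) / Σ(bᵢcᵢ/nᵢ), where nᵢ is the stratum total.
Stratum 1 (Urban): n = 1961; a·d/n = 1439·132/1961 = 96.8628; b·c/n = 260·130/1961 = 17.2361
Stratum 2 (Rural): n = 3381; a·d/n = 233·2179/3381 = 150.1647; b·c/n = 53·916/3381 = 14.3591
OR_MH = (96.8628 + 150.1647) / (17.2361 + 14.3591) = 247.0276 / 31.5952 = 7.81852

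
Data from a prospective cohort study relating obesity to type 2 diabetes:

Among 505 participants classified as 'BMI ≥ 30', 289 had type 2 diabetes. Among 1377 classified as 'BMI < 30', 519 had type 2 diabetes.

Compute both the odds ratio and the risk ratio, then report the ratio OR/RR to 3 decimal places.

1.457

From the description: a = 289, b = 216, c = 519, d = 858.
OR = (289·858)/(216·519) = 247962/112104 = 2.21189
Risk in exposed = 289/505 = 0.57228; risk in unexposed = 519/1377 = 0.37691; RR = 1.51835
OR/RR = 2.21189 / 1.51835 = 1.45677
The outcome is not rare, so the OR lies further from 1 than the RR.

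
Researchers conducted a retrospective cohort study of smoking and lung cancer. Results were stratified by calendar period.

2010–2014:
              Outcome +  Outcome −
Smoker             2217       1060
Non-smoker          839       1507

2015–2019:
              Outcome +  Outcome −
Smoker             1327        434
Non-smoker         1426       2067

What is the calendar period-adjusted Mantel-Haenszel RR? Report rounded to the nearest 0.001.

1.869

RR_MH = Σ(aᵢ·n₀ᵢ/nᵢ) / Σ(cᵢ·n₁ᵢ/nᵢ), with n₁ᵢ = aᵢ+bᵢ (exposed), n₀ᵢ = cᵢ+dᵢ (unexposed), nᵢ = n₁ᵢ+n₀ᵢ.
Stratum 1 (2010–2014): n₁ = 3277, n₀ = 2346, n = 5623; a·n₀/n = 2217·2346/5623 = 924.9657; c·n₁/n = 839·3277/5623 = 488.9566
Stratum 2 (2015–2019): n₁ = 1761, n₀ = 3493, n = 5254; a·n₀/n = 1327·3493/5254 = 882.2252; c·n₁/n = 1426·1761/5254 = 477.9570
RR_MH = (924.9657 + 882.2252) / (488.9566 + 477.9570) = 1807.1908 / 966.9136 = 1.86903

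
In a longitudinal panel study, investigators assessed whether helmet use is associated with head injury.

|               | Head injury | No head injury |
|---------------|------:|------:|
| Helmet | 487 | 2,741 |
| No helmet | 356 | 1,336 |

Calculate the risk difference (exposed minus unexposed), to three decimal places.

Cells: a = 487, b = 2741, c = 356, d = 1336.
Risk in exposed = 487/3228 = 0.150867; risk in unexposed = 356/1692 = 0.210402.
Risk difference = 0.150867 − 0.210402 = -0.059534

-0.060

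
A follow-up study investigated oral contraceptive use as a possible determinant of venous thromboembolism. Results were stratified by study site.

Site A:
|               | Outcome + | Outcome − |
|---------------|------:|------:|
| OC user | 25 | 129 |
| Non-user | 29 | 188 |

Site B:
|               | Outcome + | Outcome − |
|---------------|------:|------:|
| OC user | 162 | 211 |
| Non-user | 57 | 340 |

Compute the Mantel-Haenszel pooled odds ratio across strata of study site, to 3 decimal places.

OR_MH = Σ(aᵢdᵢ/nᵢ) / Σ(bᵢcᵢ/nᵢ), where nᵢ is the stratum total.
Stratum 1 (Site A): n = 371; a·d/n = 25·188/371 = 12.6685; b·c/n = 129·29/371 = 10.0836
Stratum 2 (Site B): n = 770; a·d/n = 162·340/770 = 71.5325; b·c/n = 211·57/770 = 15.6195
OR_MH = (12.6685 + 71.5325) / (10.0836 + 15.6195) = 84.2009 / 25.7030 = 3.27591

3.276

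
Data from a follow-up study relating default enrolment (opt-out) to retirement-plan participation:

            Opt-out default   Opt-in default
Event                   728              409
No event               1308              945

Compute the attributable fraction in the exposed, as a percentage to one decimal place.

15.5

Reading the table with exposure as columns: a = 728 (Opt-out default, case), b = 1308 (Opt-out default, non-case), c = 409 (Opt-in default, case), d = 945.
Risk in exposed = 728/2036 = 0.35756; risk in unexposed = 409/1354 = 0.30207.
RR = 0.35756/0.30207 = 1.18372
AR% = (RR − 1)/RR × 100 = (1.18372 − 1)/1.18372 × 100 = 15.5206%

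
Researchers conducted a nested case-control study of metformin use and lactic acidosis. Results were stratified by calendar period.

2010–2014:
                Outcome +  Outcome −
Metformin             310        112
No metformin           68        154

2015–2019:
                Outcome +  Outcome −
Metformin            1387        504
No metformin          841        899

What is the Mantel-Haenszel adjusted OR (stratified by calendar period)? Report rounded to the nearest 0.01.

3.25

OR_MH = Σ(aᵢdᵢ/nᵢ) / Σ(bᵢcᵢ/nᵢ), where nᵢ is the stratum total.
Stratum 1 (2010–2014): n = 644; a·d/n = 310·154/644 = 74.1304; b·c/n = 112·68/644 = 11.8261
Stratum 2 (2015–2019): n = 3631; a·d/n = 1387·899/3631 = 343.4076; b·c/n = 504·841/3631 = 116.7348
OR_MH = (74.1304 + 343.4076) / (11.8261 + 116.7348) = 417.5380 / 128.5609 = 3.24778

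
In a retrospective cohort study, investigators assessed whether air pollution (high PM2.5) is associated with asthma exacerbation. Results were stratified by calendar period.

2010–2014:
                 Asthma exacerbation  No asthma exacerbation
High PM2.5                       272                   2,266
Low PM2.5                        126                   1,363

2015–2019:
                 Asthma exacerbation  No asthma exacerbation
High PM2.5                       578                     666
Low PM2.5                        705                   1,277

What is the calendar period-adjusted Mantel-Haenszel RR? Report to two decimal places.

1.30

RR_MH = Σ(aᵢ·n₀ᵢ/nᵢ) / Σ(cᵢ·n₁ᵢ/nᵢ), with n₁ᵢ = aᵢ+bᵢ (exposed), n₀ᵢ = cᵢ+dᵢ (unexposed), nᵢ = n₁ᵢ+n₀ᵢ.
Stratum 1 (2010–2014): n₁ = 2538, n₀ = 1489, n = 4027; a·n₀/n = 272·1489/4027 = 100.5731; c·n₁/n = 126·2538/4027 = 79.4110
Stratum 2 (2015–2019): n₁ = 1244, n₀ = 1982, n = 3226; a·n₀/n = 578·1982/3226 = 355.1135; c·n₁/n = 705·1244/3226 = 271.8599
RR_MH = (100.5731 + 355.1135) / (79.4110 + 271.8599) = 455.6866 / 351.2709 = 1.29725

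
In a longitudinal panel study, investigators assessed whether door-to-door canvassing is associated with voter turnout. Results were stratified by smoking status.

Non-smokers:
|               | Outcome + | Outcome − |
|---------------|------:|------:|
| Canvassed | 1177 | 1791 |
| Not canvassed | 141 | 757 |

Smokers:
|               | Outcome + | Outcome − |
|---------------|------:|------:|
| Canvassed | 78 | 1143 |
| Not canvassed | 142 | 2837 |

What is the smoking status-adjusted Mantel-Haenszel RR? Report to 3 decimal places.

2.198

RR_MH = Σ(aᵢ·n₀ᵢ/nᵢ) / Σ(cᵢ·n₁ᵢ/nᵢ), with n₁ᵢ = aᵢ+bᵢ (exposed), n₀ᵢ = cᵢ+dᵢ (unexposed), nᵢ = n₁ᵢ+n₀ᵢ.
Stratum 1 (Non-smokers): n₁ = 2968, n₀ = 898, n = 3866; a·n₀/n = 1177·898/3866 = 273.3952; c·n₁/n = 141·2968/3866 = 108.2483
Stratum 2 (Smokers): n₁ = 1221, n₀ = 2979, n = 4200; a·n₀/n = 78·2979/4200 = 55.3243; c·n₁/n = 142·1221/4200 = 41.2814
RR_MH = (273.3952 + 55.3243) / (108.2483 + 41.2814) = 328.7195 / 149.5297 = 2.19836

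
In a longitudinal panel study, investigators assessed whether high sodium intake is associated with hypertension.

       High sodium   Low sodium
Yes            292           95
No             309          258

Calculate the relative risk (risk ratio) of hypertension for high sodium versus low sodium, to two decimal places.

Reading the table with exposure as columns: a = 292 (High sodium, case), b = 309 (High sodium, non-case), c = 95 (Low sodium, case), d = 258.
Risk in exposed = 292/601 = 0.48586; risk in unexposed = 95/353 = 0.26912.
RR = 0.48586 / 0.26912 = 1.80534
The risk among the exposed is 1.81 times that among the unexposed.

1.81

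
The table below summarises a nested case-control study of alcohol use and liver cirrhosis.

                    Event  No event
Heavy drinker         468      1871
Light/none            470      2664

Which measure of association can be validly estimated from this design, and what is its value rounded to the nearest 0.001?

Cells: a = 468, b = 1871, c = 470, d = 2664.
This is a nested case-control study: participants were sampled on outcome status, so risks in the source population cannot be estimated directly — relative risk is not valid here. The odds ratio is the appropriate measure.
OR = (a·d)/(b·c) = (468 × 2664) / (1871 × 470) = 1246752 / 879370 = 1.41778

1.418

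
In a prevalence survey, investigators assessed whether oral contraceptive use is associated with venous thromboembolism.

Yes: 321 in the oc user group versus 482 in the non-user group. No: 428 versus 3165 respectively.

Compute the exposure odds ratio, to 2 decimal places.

From the description: a = 321, b = 428, c = 482, d = 3165.
OR = (a·d)/(b·c) = (321 × 3165) / (428 × 482) = 1015965 / 206296 = 4.92479
The odds of venous thromboembolism are about 4.92 times as high in the oc user group.

4.92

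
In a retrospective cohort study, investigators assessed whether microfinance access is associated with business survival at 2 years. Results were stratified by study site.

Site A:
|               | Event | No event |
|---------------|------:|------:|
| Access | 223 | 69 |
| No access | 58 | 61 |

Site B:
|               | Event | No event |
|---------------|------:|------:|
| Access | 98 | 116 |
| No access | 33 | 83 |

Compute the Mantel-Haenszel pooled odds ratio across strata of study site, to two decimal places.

OR_MH = Σ(aᵢdᵢ/nᵢ) / Σ(bᵢcᵢ/nᵢ), where nᵢ is the stratum total.
Stratum 1 (Site A): n = 411; a·d/n = 223·61/411 = 33.0973; b·c/n = 69·58/411 = 9.7372
Stratum 2 (Site B): n = 330; a·d/n = 98·83/330 = 24.6485; b·c/n = 116·33/330 = 11.6000
OR_MH = (33.0973 + 24.6485) / (9.7372 + 11.6000) = 57.7458 / 21.3372 = 2.70634

2.71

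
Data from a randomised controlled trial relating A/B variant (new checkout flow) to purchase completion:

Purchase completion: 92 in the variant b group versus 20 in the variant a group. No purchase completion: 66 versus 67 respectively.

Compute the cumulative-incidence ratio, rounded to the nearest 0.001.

2.533

From the description: a = 92, b = 66, c = 20, d = 67.
Risk in exposed = 92/158 = 0.58228; risk in unexposed = 20/87 = 0.22989.
RR = 0.58228 / 0.22989 = 2.53291
The risk among the exposed is 2.53 times that among the unexposed.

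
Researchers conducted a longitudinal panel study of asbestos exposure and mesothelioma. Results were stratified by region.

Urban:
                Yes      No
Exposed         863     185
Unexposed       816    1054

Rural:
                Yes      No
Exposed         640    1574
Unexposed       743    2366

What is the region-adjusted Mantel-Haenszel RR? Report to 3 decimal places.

RR_MH = Σ(aᵢ·n₀ᵢ/nᵢ) / Σ(cᵢ·n₁ᵢ/nᵢ), with n₁ᵢ = aᵢ+bᵢ (exposed), n₀ᵢ = cᵢ+dᵢ (unexposed), nᵢ = n₁ᵢ+n₀ᵢ.
Stratum 1 (Urban): n₁ = 1048, n₀ = 1870, n = 2918; a·n₀/n = 863·1870/2918 = 553.0535; c·n₁/n = 816·1048/2918 = 293.0665
Stratum 2 (Rural): n₁ = 2214, n₀ = 3109, n = 5323; a·n₀/n = 640·3109/5323 = 373.8042; c·n₁/n = 743·2214/5323 = 309.0366
RR_MH = (553.0535 + 373.8042) / (293.0665 + 309.0366) = 926.8577 / 602.1031 = 1.53937

1.539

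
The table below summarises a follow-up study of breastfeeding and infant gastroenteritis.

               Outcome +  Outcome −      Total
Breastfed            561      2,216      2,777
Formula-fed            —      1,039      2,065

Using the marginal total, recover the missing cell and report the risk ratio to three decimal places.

The missing cell is in the unexposed row: 2065 − 1039 = 1026.
So a = 561, b = 2216, c = 1026, d = 1039.
RR = [a/(a+b)] / [c/(c+d)] = (561/2777) / (1026/2065) = 0.20202/0.49685 = 0.40659

0.407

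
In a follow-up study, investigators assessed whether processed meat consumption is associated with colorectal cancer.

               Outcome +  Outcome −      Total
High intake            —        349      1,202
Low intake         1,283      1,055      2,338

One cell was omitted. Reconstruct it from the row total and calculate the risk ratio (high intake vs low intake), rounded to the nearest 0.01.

1.29

The missing cell is in the exposed row: 1202 − 349 = 853.
So a = 853, b = 349, c = 1283, d = 1055.
RR = [a/(a+b)] / [c/(c+d)] = (853/1202) / (1283/2338) = 0.70965/0.54876 = 1.29319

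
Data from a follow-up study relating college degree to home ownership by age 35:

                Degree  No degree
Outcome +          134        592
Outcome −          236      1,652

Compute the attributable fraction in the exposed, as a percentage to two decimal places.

27.16

Reading the table with exposure as columns: a = 134 (Degree, case), b = 236 (Degree, non-case), c = 592 (No degree, case), d = 1652.
Risk in exposed = 134/370 = 0.36216; risk in unexposed = 592/2244 = 0.26381.
RR = 0.36216/0.26381 = 1.37279
AR% = (RR − 1)/RR × 100 = (1.37279 − 1)/1.37279 × 100 = 27.1557%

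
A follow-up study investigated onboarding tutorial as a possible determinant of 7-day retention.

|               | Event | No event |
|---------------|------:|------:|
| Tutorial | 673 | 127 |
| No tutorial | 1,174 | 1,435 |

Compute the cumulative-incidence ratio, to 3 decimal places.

Cells: a = 673, b = 127, c = 1174, d = 1435.
Risk in exposed = 673/800 = 0.84125; risk in unexposed = 1174/2609 = 0.44998.
RR = 0.84125 / 0.44998 = 1.86952
The risk among the exposed is 1.87 times that among the unexposed.

1.870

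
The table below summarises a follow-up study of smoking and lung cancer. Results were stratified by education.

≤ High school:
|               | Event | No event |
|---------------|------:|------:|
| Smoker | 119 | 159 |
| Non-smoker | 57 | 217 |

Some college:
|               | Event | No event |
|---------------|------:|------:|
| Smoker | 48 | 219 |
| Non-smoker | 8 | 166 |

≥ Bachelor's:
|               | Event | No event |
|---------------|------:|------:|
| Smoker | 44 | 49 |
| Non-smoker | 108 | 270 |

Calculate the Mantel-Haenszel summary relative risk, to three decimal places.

RR_MH = Σ(aᵢ·n₀ᵢ/nᵢ) / Σ(cᵢ·n₁ᵢ/nᵢ), with n₁ᵢ = aᵢ+bᵢ (exposed), n₀ᵢ = cᵢ+dᵢ (unexposed), nᵢ = n₁ᵢ+n₀ᵢ.
Stratum 1 (≤ High school): n₁ = 278, n₀ = 274, n = 552; a·n₀/n = 119·274/552 = 59.0688; c·n₁/n = 57·278/552 = 28.7065
Stratum 2 (Some college): n₁ = 267, n₀ = 174, n = 441; a·n₀/n = 48·174/441 = 18.9388; c·n₁/n = 8·267/441 = 4.8435
Stratum 3 (≥ Bachelor's): n₁ = 93, n₀ = 378, n = 471; a·n₀/n = 44·378/471 = 35.3121; c·n₁/n = 108·93/471 = 21.3248
RR_MH = (59.0688 + 18.9388 + 35.3121) / (28.7065 + 4.8435 + 21.3248) = 113.3197 / 54.8749 = 2.06506

2.065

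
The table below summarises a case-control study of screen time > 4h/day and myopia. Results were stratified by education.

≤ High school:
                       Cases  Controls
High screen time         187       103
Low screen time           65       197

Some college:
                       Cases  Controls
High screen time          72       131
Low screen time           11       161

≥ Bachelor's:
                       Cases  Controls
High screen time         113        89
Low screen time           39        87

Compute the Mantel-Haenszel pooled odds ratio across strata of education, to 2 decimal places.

OR_MH = Σ(aᵢdᵢ/nᵢ) / Σ(bᵢcᵢ/nᵢ), where nᵢ is the stratum total.
Stratum 1 (≤ High school): n = 552; a·d/n = 187·197/552 = 66.7373; b·c/n = 103·65/552 = 12.1286
Stratum 2 (Some college): n = 375; a·d/n = 72·161/375 = 30.9120; b·c/n = 131·11/375 = 3.8427
Stratum 3 (≥ Bachelor's): n = 328; a·d/n = 113·87/328 = 29.9726; b·c/n = 89·39/328 = 10.5823
OR_MH = (66.7373 + 30.9120 + 29.9726) / (12.1286 + 3.8427 + 10.5823) = 127.6219 / 26.5536 = 4.80620

4.81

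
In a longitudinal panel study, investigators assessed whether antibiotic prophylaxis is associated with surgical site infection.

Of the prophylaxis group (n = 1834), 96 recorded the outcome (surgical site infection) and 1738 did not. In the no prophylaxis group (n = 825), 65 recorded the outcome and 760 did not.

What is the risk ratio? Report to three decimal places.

0.664

From the description: a = 96, b = 1738, c = 65, d = 760.
Risk in exposed = 96/1834 = 0.05234; risk in unexposed = 65/825 = 0.07879.
RR = 0.05234 / 0.07879 = 0.66437
The risk is 34% lower among the exposed than among the unexposed.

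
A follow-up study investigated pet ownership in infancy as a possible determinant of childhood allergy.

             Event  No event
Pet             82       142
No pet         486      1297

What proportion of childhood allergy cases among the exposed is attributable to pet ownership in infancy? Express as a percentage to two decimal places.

Cells: a = 82, b = 142, c = 486, d = 1297.
Risk in exposed = 82/224 = 0.36607; risk in unexposed = 486/1783 = 0.27257.
RR = 0.36607/0.27257 = 1.34302
AR% = (RR − 1)/RR × 100 = (1.34302 − 1)/1.34302 × 100 = 25.5407%

25.54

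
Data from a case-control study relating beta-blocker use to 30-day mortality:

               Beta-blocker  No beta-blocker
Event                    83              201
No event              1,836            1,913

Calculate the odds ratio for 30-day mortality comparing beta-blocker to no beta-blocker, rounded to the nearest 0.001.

0.430

Reading the table with exposure as columns: a = 83 (Beta-blocker, case), b = 1836 (Beta-blocker, non-case), c = 201 (No beta-blocker, case), d = 1913.
OR = (a·d)/(b·c) = (83 × 1913) / (1836 × 201) = 158779 / 369036 = 0.43025
Exposure is associated with lower odds of 30-day mortality (OR = 0.43 < 1).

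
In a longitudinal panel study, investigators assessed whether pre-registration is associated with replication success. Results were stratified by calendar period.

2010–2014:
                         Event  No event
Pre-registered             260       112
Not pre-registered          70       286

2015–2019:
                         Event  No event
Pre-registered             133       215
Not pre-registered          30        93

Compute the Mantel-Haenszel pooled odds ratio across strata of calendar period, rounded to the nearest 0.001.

OR_MH = Σ(aᵢdᵢ/nᵢ) / Σ(bᵢcᵢ/nᵢ), where nᵢ is the stratum total.
Stratum 1 (2010–2014): n = 728; a·d/n = 260·286/728 = 102.1429; b·c/n = 112·70/728 = 10.7692
Stratum 2 (2015–2019): n = 471; a·d/n = 133·93/471 = 26.2611; b·c/n = 215·30/471 = 13.6943
OR_MH = (102.1429 + 26.2611) / (10.7692 + 13.6943) = 128.4040 / 24.4635 = 5.24880

5.249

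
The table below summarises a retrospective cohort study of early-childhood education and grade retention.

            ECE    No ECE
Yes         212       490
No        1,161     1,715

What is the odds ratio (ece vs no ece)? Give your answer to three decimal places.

Reading the table with exposure as columns: a = 212 (ECE, case), b = 1161 (ECE, non-case), c = 490 (No ECE, case), d = 1715.
OR = (a·d)/(b·c) = (212 × 1715) / (1161 × 490) = 363580 / 568890 = 0.63910
Exposure is associated with lower odds of grade retention (OR = 0.64 < 1).

0.639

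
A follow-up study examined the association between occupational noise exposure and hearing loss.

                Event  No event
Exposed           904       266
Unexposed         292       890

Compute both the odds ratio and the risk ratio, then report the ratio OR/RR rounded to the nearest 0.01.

Cells: a = 904, b = 266, c = 292, d = 890.
OR = (904·890)/(266·292) = 804560/77672 = 10.35843
Risk in exposed = 904/1170 = 0.77265; risk in unexposed = 292/1182 = 0.24704; RR = 3.12764
OR/RR = 10.35843 / 3.12764 = 3.31190
The outcome is not rare, so the OR lies further from 1 than the RR.

3.31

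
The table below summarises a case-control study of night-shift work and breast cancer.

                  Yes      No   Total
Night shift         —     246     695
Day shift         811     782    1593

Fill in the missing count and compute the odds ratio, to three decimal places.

1.760

The missing cell is in the exposed row: 695 − 246 = 449.
So a = 449, b = 246, c = 811, d = 782.
OR = (a·d)/(b·c) = (449 × 782) / (246 × 811) = 351118 / 199506 = 1.75994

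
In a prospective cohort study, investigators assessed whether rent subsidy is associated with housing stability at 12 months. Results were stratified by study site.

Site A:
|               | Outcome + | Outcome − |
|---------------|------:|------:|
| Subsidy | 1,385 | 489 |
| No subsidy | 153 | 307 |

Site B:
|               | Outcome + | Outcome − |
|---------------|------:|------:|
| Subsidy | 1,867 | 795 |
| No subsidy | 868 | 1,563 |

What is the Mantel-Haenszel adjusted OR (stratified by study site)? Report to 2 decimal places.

4.51

OR_MH = Σ(aᵢdᵢ/nᵢ) / Σ(bᵢcᵢ/nᵢ), where nᵢ is the stratum total.
Stratum 1 (Site A): n = 2334; a·d/n = 1385·307/2334 = 182.1744; b·c/n = 489·153/2334 = 32.0553
Stratum 2 (Site B): n = 5093; a·d/n = 1867·1563/5093 = 572.9670; b·c/n = 795·868/5093 = 135.4919
OR_MH = (182.1744 + 572.9670) / (32.0553 + 135.4919) = 755.1414 / 167.5471 = 4.50704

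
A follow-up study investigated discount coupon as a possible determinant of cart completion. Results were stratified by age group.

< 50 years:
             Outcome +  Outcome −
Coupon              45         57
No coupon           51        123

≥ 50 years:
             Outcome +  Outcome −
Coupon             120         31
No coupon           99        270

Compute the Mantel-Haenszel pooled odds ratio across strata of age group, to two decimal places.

5.01

OR_MH = Σ(aᵢdᵢ/nᵢ) / Σ(bᵢcᵢ/nᵢ), where nᵢ is the stratum total.
Stratum 1 (< 50 years): n = 276; a·d/n = 45·123/276 = 20.0543; b·c/n = 57·51/276 = 10.5326
Stratum 2 (≥ 50 years): n = 520; a·d/n = 120·270/520 = 62.3077; b·c/n = 31·99/520 = 5.9019
OR_MH = (20.0543 + 62.3077) / (10.5326 + 5.9019) = 82.3620 / 16.4345 = 5.01152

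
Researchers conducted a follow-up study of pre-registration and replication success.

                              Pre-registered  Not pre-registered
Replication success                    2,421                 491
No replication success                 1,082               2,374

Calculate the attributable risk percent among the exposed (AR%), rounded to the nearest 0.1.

Reading the table with exposure as columns: a = 2421 (Pre-registered, case), b = 1082 (Pre-registered, non-case), c = 491 (Not pre-registered, case), d = 2374.
Risk in exposed = 2421/3503 = 0.69112; risk in unexposed = 491/2865 = 0.17138.
RR = 0.69112/0.17138 = 4.03272
AR% = (RR − 1)/RR × 100 = (4.03272 − 1)/4.03272 × 100 = 75.2028%

75.2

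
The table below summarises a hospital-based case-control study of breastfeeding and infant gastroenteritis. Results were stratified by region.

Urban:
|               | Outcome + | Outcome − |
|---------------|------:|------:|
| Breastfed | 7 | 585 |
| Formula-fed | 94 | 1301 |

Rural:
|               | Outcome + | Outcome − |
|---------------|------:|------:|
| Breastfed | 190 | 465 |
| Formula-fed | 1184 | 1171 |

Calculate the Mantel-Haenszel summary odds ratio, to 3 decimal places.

0.373

OR_MH = Σ(aᵢdᵢ/nᵢ) / Σ(bᵢcᵢ/nᵢ), where nᵢ is the stratum total.
Stratum 1 (Urban): n = 1987; a·d/n = 7·1301/1987 = 4.5833; b·c/n = 585·94/1987 = 27.6749
Stratum 2 (Rural): n = 3010; a·d/n = 190·1171/3010 = 73.9169; b·c/n = 465·1184/3010 = 182.9103
OR_MH = (4.5833 + 73.9169) / (27.6749 + 182.9103) = 78.5002 / 210.5852 = 0.37277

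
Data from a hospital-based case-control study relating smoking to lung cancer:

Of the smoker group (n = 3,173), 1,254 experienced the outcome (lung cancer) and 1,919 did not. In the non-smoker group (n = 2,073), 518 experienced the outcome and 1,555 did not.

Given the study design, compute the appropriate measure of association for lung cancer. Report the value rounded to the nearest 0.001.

From the description: a = 1254, b = 1919, c = 518, d = 1555.
This is a hospital-based case-control study: participants were sampled on outcome status, so risks in the source population cannot be estimated directly — relative risk is not valid here. The odds ratio is the appropriate measure.
OR = (a·d)/(b·c) = (1254 × 1555) / (1919 × 518) = 1949970 / 994042 = 1.96166

1.962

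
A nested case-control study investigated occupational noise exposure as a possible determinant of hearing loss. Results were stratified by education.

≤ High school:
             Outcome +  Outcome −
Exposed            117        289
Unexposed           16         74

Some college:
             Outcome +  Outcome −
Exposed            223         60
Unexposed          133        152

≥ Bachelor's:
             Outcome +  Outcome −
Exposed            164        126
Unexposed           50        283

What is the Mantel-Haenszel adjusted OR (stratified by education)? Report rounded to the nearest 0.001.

4.528

OR_MH = Σ(aᵢdᵢ/nᵢ) / Σ(bᵢcᵢ/nᵢ), where nᵢ is the stratum total.
Stratum 1 (≤ High school): n = 496; a·d/n = 117·74/496 = 17.4556; b·c/n = 289·16/496 = 9.3226
Stratum 2 (Some college): n = 568; a·d/n = 223·152/568 = 59.6761; b·c/n = 60·133/568 = 14.0493
Stratum 3 (≥ Bachelor's): n = 623; a·d/n = 164·283/623 = 74.4976; b·c/n = 126·50/623 = 10.1124
OR_MH = (17.4556 + 59.6761 + 74.4976) / (9.3226 + 14.0493 + 10.1124) = 151.6293 / 33.4842 = 4.52838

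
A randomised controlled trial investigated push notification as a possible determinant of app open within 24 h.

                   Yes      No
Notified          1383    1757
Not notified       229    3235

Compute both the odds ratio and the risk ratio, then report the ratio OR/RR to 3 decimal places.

1.669

Cells: a = 1383, b = 1757, c = 229, d = 3235.
OR = (1383·3235)/(1757·229) = 4474005/402353 = 11.11960
Risk in exposed = 1383/3140 = 0.44045; risk in unexposed = 229/3464 = 0.06611; RR = 6.66246
OR/RR = 11.11960 / 6.66246 = 1.66899
The outcome is not rare, so the OR lies further from 1 than the RR.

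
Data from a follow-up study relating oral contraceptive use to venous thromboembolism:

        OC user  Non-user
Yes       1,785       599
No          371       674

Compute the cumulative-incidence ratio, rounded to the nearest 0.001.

Reading the table with exposure as columns: a = 1785 (OC user, case), b = 371 (OC user, non-case), c = 599 (Non-user, case), d = 674.
Risk in exposed = 1785/2156 = 0.82792; risk in unexposed = 599/1273 = 0.47054.
RR = 0.82792 / 0.47054 = 1.75951
The risk among the exposed is 1.76 times that among the unexposed.

1.760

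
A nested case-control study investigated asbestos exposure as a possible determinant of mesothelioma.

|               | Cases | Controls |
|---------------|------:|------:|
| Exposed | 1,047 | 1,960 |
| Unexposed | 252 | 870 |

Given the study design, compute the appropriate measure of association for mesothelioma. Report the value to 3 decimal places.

Cells: a = 1047, b = 1960, c = 252, d = 870.
This is a nested case-control study: participants were sampled on outcome status, so risks in the source population cannot be estimated directly — relative risk is not valid here. The odds ratio is the appropriate measure.
OR = (a·d)/(b·c) = (1047 × 870) / (1960 × 252) = 910890 / 493920 = 1.84421

1.844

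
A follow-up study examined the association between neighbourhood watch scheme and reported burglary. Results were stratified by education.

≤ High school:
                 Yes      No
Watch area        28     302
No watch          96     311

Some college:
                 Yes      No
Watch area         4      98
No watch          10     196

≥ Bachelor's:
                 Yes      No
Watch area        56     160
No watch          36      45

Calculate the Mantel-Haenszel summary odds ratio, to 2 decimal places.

0.37

OR_MH = Σ(aᵢdᵢ/nᵢ) / Σ(bᵢcᵢ/nᵢ), where nᵢ is the stratum total.
Stratum 1 (≤ High school): n = 737; a·d/n = 28·311/737 = 11.8155; b·c/n = 302·96/737 = 39.3379
Stratum 2 (Some college): n = 308; a·d/n = 4·196/308 = 2.5455; b·c/n = 98·10/308 = 3.1818
Stratum 3 (≥ Bachelor's): n = 297; a·d/n = 56·45/297 = 8.4848; b·c/n = 160·36/297 = 19.3939
OR_MH = (11.8155 + 2.5455 + 8.4848) / (39.3379 + 3.1818 + 19.3939) = 22.8458 / 61.9136 = 0.36899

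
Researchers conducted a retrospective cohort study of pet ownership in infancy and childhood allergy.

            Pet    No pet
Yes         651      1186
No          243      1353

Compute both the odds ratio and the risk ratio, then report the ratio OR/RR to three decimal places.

Reading the table with exposure as columns: a = 651 (Pet, case), b = 243 (Pet, non-case), c = 1186 (No pet, case), d = 1353.
OR = (651·1353)/(243·1186) = 880803/288198 = 3.05624
Risk in exposed = 651/894 = 0.72819; risk in unexposed = 1186/2539 = 0.46711; RR = 1.55891
OR/RR = 3.05624 / 1.55891 = 1.96050
The outcome is not rare, so the OR lies further from 1 than the RR.

1.960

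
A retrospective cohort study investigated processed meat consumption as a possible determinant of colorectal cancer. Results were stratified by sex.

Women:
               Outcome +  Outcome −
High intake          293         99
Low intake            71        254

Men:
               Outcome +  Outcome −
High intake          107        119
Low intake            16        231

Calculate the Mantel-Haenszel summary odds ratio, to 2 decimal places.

11.28

OR_MH = Σ(aᵢdᵢ/nᵢ) / Σ(bᵢcᵢ/nᵢ), where nᵢ is the stratum total.
Stratum 1 (Women): n = 717; a·d/n = 293·254/717 = 103.7964; b·c/n = 99·71/717 = 9.8033
Stratum 2 (Men): n = 473; a·d/n = 107·231/473 = 52.2558; b·c/n = 119·16/473 = 4.0254
OR_MH = (103.7964 + 52.2558) / (9.8033 + 4.0254) = 156.0522 / 13.8287 = 11.28465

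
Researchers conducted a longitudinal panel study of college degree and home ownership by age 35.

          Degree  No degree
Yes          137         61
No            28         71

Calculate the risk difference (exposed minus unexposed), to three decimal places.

0.368

Reading the table with exposure as columns: a = 137 (Degree, case), b = 28 (Degree, non-case), c = 61 (No degree, case), d = 71.
Risk in exposed = 137/165 = 0.830303; risk in unexposed = 61/132 = 0.462121.
Risk difference = 0.830303 − 0.462121 = 0.368182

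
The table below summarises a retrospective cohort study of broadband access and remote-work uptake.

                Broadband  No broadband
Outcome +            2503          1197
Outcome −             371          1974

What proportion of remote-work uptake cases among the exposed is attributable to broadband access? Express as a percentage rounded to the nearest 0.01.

Reading the table with exposure as columns: a = 2503 (Broadband, case), b = 371 (Broadband, non-case), c = 1197 (No broadband, case), d = 1974.
Risk in exposed = 2503/2874 = 0.87091; risk in unexposed = 1197/3171 = 0.37748.
RR = 0.87091/0.37748 = 2.30715
AR% = (RR − 1)/RR × 100 = (2.30715 − 1)/2.30715 × 100 = 56.6565%

56.66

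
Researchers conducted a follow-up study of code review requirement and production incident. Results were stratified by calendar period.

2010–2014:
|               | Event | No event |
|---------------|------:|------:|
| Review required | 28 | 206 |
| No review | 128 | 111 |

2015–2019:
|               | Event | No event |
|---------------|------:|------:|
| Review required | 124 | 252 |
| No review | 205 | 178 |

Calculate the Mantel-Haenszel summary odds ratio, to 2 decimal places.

OR_MH = Σ(aᵢdᵢ/nᵢ) / Σ(bᵢcᵢ/nᵢ), where nᵢ is the stratum total.
Stratum 1 (2010–2014): n = 473; a·d/n = 28·111/473 = 6.5708; b·c/n = 206·128/473 = 55.7463
Stratum 2 (2015–2019): n = 759; a·d/n = 124·178/759 = 29.0804; b·c/n = 252·205/759 = 68.0632
OR_MH = (6.5708 + 29.0804) / (55.7463 + 68.0632) = 35.6512 / 123.8095 = 0.28795

0.29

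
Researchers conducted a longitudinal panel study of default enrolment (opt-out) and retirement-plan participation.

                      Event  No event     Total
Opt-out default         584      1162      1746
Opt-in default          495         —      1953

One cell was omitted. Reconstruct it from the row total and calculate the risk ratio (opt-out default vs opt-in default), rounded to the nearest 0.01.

The missing cell is in the unexposed row: 1953 − 495 = 1458.
So a = 584, b = 1162, c = 495, d = 1458.
RR = [a/(a+b)] / [c/(c+d)] = (584/1746) / (495/1953) = 0.33448/0.25346 = 1.31967

1.32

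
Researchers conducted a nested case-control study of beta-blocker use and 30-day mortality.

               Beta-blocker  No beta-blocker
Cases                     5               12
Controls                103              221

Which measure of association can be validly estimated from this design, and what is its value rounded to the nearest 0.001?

Reading the table with exposure as columns: a = 5 (Beta-blocker, case), b = 103 (Beta-blocker, non-case), c = 12 (No beta-blocker, case), d = 221.
This is a nested case-control study: participants were sampled on outcome status, so risks in the source population cannot be estimated directly — relative risk is not valid here. The odds ratio is the appropriate measure.
OR = (a·d)/(b·c) = (5 × 221) / (103 × 12) = 1105 / 1236 = 0.89401

0.894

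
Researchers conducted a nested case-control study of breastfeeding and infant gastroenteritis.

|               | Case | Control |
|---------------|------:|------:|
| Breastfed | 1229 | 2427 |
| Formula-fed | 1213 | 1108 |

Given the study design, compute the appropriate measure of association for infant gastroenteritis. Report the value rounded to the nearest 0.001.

0.463

Cells: a = 1229, b = 2427, c = 1213, d = 1108.
This is a nested case-control study: participants were sampled on outcome status, so risks in the source population cannot be estimated directly — relative risk is not valid here. The odds ratio is the appropriate measure.
OR = (a·d)/(b·c) = (1229 × 1108) / (2427 × 1213) = 1361732 / 2943951 = 0.46255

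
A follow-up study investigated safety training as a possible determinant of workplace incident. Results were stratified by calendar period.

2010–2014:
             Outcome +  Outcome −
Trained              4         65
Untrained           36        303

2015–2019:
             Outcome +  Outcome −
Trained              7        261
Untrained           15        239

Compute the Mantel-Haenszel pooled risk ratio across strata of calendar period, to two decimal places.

0.49

RR_MH = Σ(aᵢ·n₀ᵢ/nᵢ) / Σ(cᵢ·n₁ᵢ/nᵢ), with n₁ᵢ = aᵢ+bᵢ (exposed), n₀ᵢ = cᵢ+dᵢ (unexposed), nᵢ = n₁ᵢ+n₀ᵢ.
Stratum 1 (2010–2014): n₁ = 69, n₀ = 339, n = 408; a·n₀/n = 4·339/408 = 3.3235; c·n₁/n = 36·69/408 = 6.0882
Stratum 2 (2015–2019): n₁ = 268, n₀ = 254, n = 522; a·n₀/n = 7·254/522 = 3.4061; c·n₁/n = 15·268/522 = 7.7011
RR_MH = (3.3235 + 3.4061) / (6.0882 + 7.7011) = 6.7297 / 13.7894 = 0.48803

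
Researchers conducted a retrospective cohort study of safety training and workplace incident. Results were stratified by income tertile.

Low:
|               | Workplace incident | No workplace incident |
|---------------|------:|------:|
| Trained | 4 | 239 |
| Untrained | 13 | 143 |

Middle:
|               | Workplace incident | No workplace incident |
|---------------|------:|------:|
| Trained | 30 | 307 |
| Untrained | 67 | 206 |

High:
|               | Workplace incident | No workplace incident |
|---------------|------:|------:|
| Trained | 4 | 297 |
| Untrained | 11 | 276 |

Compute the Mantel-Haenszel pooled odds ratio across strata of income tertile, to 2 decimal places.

0.29

OR_MH = Σ(aᵢdᵢ/nᵢ) / Σ(bᵢcᵢ/nᵢ), where nᵢ is the stratum total.
Stratum 1 (Low): n = 399; a·d/n = 4·143/399 = 1.4336; b·c/n = 239·13/399 = 7.7870
Stratum 2 (Middle): n = 610; a·d/n = 30·206/610 = 10.1311; b·c/n = 307·67/610 = 33.7197
Stratum 3 (High): n = 588; a·d/n = 4·276/588 = 1.8776; b·c/n = 297·11/588 = 5.5561
OR_MH = (1.4336 + 10.1311 + 1.8776) / (7.7870 + 33.7197 + 5.5561) = 13.4423 / 47.0628 = 0.28562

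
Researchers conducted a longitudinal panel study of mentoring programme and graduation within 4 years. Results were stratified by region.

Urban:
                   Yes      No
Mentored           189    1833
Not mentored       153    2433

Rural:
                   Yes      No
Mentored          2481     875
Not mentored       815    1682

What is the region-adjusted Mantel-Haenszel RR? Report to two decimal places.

2.18

RR_MH = Σ(aᵢ·n₀ᵢ/nᵢ) / Σ(cᵢ·n₁ᵢ/nᵢ), with n₁ᵢ = aᵢ+bᵢ (exposed), n₀ᵢ = cᵢ+dᵢ (unexposed), nᵢ = n₁ᵢ+n₀ᵢ.
Stratum 1 (Urban): n₁ = 2022, n₀ = 2586, n = 4608; a·n₀/n = 189·2586/4608 = 106.0664; c·n₁/n = 153·2022/4608 = 67.1367
Stratum 2 (Rural): n₁ = 3356, n₀ = 2497, n = 5853; a·n₀/n = 2481·2497/5853 = 1058.4413; c·n₁/n = 815·3356/5853 = 467.3057
RR_MH = (106.0664 + 1058.4413) / (67.1367 + 467.3057) = 1164.5077 / 534.4424 = 2.17892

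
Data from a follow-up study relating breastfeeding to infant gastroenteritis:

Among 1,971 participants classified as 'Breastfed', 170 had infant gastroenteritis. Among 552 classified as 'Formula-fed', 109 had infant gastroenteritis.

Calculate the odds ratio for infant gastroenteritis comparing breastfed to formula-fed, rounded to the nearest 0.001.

From the description: a = 170, b = 1801, c = 109, d = 443.
OR = (a·d)/(b·c) = (170 × 443) / (1801 × 109) = 75310 / 196309 = 0.38363
Exposure is associated with lower odds of infant gastroenteritis (OR = 0.38 < 1).

0.384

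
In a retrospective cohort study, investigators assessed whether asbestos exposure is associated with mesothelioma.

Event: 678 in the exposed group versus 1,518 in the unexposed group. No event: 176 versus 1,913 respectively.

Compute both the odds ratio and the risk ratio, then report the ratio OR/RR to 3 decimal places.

2.705

From the description: a = 678, b = 176, c = 1518, d = 1913.
OR = (678·1913)/(176·1518) = 1297014/267168 = 4.85468
Risk in exposed = 678/854 = 0.79391; risk in unexposed = 1518/3431 = 0.44244; RR = 1.79441
OR/RR = 4.85468 / 1.79441 = 2.70545
The outcome is not rare, so the OR lies further from 1 than the RR.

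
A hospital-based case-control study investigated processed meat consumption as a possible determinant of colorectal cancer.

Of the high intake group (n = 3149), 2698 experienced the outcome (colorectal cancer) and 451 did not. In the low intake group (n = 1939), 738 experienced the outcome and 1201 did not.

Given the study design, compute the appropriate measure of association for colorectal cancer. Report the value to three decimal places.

From the description: a = 2698, b = 451, c = 738, d = 1201.
This is a hospital-based case-control study: participants were sampled on outcome status, so risks in the source population cannot be estimated directly — relative risk is not valid here. The odds ratio is the appropriate measure.
OR = (a·d)/(b·c) = (2698 × 1201) / (451 × 738) = 3240298 / 332838 = 9.73536

9.735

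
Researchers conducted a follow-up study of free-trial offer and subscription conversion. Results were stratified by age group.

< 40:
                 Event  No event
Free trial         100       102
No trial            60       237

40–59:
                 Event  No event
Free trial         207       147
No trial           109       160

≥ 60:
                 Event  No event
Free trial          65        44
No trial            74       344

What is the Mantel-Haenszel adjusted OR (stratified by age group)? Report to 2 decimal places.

3.24

OR_MH = Σ(aᵢdᵢ/nᵢ) / Σ(bᵢcᵢ/nᵢ), where nᵢ is the stratum total.
Stratum 1 (< 40): n = 499; a·d/n = 100·237/499 = 47.4950; b·c/n = 102·60/499 = 12.2645
Stratum 2 (40–59): n = 623; a·d/n = 207·160/623 = 53.1621; b·c/n = 147·109/623 = 25.7191
Stratum 3 (≥ 60): n = 527; a·d/n = 65·344/527 = 42.4288; b·c/n = 44·74/527 = 6.1784
OR_MH = (47.4950 + 53.1621 + 42.4288) / (12.2645 + 25.7191 + 6.1784) = 143.0860 / 44.1620 = 3.24002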